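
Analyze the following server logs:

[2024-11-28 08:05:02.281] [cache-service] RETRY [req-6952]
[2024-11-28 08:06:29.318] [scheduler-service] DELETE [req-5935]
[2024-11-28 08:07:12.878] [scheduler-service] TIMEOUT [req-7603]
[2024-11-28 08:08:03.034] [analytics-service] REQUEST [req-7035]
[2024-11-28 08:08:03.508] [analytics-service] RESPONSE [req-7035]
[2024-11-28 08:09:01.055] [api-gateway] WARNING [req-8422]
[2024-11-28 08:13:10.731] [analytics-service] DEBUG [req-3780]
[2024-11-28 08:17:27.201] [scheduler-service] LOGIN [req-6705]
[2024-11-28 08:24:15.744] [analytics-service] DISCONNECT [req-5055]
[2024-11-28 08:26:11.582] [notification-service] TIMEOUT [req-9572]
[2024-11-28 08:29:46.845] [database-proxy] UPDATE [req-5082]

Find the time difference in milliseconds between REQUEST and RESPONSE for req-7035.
474

To calculate latency:

1. Find REQUEST with id req-7035: 2024-11-28 08:08:03.034
2. Find RESPONSE with id req-7035: 2024-11-28 08:08:03.508
3. Latency: 2024-11-28 08:08:03.508 - 2024-11-28 08:08:03.034 = 474ms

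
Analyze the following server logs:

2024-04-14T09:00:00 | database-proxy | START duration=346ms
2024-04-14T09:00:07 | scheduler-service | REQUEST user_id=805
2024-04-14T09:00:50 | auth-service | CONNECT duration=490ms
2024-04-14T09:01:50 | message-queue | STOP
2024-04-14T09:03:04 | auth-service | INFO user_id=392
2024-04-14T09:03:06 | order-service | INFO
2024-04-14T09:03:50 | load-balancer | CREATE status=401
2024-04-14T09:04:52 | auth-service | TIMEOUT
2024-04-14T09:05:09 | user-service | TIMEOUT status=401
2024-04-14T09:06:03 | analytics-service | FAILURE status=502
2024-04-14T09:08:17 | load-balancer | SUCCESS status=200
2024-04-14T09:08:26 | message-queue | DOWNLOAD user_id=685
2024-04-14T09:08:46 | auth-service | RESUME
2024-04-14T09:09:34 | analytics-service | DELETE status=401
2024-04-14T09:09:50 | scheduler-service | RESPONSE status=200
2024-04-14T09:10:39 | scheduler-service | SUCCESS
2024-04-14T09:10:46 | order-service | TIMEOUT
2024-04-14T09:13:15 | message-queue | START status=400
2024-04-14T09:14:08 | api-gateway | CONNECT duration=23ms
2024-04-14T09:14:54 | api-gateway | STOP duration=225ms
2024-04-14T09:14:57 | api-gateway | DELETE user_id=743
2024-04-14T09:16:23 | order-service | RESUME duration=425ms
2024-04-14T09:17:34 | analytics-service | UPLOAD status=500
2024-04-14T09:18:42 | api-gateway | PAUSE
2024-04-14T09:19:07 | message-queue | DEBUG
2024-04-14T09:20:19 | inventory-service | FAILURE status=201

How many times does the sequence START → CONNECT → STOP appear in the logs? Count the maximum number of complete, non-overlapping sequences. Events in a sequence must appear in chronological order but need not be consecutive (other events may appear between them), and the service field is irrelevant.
2

To count sequences:

1. Look for pattern: START → CONNECT → STOP
2. Greedily scan the log in chronological order, matching each sequence element in turn (ignoring service)
3. Each time the full pattern completes, increment the count and restart matching from the next event
4. Complete non-overlapping sequences found: 2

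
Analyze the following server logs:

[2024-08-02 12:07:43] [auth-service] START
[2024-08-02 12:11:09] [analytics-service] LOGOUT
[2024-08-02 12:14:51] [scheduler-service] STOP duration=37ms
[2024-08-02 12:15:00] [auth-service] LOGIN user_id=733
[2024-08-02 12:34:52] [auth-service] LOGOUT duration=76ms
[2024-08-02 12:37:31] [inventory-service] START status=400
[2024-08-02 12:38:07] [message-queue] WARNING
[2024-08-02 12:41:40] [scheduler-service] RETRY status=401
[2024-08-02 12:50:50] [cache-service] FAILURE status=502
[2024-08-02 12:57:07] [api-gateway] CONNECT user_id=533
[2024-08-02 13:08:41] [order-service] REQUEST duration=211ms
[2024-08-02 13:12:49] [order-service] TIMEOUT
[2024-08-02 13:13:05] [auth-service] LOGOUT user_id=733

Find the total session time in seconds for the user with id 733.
3485

To calculate session duration:

1. Find LOGIN event for user_id=733: 2024-08-02 12:15:00
2. Find LOGOUT event for user_id=733: 2024-08-02 13:13:05
3. Session duration: 2024-08-02 13:13:05 - 2024-08-02 12:15:00 = 3485 seconds (58 minutes)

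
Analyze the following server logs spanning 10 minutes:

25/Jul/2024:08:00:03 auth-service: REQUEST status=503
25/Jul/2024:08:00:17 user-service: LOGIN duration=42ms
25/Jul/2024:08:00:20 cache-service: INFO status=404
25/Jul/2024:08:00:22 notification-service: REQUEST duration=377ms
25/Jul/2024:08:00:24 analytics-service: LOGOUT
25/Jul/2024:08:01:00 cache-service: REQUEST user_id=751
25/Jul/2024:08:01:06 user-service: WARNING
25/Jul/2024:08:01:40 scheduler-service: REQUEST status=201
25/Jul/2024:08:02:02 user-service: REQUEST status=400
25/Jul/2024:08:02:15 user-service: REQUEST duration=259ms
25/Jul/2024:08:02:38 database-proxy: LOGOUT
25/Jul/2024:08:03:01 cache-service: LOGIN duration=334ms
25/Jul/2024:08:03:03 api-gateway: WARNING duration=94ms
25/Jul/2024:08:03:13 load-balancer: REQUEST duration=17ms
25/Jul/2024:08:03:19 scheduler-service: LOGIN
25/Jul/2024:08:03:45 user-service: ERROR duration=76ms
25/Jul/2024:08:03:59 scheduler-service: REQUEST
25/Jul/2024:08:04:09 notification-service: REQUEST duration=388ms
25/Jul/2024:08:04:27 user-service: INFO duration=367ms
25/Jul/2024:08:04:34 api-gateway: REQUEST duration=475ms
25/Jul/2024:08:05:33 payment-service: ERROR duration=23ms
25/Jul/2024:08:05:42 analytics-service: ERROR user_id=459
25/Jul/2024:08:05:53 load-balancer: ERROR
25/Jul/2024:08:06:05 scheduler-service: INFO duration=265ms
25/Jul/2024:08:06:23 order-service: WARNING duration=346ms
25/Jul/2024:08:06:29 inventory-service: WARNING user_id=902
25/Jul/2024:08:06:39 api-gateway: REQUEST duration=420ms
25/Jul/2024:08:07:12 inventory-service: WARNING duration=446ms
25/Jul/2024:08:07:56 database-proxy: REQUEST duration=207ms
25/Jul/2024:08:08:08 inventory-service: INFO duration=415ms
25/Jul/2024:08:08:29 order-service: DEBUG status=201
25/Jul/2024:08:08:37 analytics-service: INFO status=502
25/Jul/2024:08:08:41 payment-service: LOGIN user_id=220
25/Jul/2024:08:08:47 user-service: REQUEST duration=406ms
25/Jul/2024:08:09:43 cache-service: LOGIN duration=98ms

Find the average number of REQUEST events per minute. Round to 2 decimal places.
1.3

To calculate the rate:

1. Count total REQUEST events: 13
2. Total time period: 10 minutes
3. Rate = 13 / 10 = 1.3 events per minute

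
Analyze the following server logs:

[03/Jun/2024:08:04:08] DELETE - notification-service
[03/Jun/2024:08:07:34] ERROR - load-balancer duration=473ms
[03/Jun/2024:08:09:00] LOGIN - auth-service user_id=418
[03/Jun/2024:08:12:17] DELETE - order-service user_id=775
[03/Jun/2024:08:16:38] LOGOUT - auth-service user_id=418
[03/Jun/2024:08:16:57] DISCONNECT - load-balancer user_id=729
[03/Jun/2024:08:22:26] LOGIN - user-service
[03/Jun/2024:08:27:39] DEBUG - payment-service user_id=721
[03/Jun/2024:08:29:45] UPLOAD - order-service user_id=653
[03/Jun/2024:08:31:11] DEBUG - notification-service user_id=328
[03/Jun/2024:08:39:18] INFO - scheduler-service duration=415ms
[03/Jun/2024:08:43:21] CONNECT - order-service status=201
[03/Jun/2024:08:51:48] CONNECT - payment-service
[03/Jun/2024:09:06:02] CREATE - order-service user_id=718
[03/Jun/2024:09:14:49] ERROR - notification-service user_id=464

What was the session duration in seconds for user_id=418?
458

To calculate session duration:

1. Find LOGIN event for user_id=418: 03/Jun/2024:08:09:00
2. Find LOGOUT event for user_id=418: 03/Jun/2024:08:16:38
3. Session duration: 03/Jun/2024:08:16:38 - 03/Jun/2024:08:09:00 = 458 seconds (7 minutes)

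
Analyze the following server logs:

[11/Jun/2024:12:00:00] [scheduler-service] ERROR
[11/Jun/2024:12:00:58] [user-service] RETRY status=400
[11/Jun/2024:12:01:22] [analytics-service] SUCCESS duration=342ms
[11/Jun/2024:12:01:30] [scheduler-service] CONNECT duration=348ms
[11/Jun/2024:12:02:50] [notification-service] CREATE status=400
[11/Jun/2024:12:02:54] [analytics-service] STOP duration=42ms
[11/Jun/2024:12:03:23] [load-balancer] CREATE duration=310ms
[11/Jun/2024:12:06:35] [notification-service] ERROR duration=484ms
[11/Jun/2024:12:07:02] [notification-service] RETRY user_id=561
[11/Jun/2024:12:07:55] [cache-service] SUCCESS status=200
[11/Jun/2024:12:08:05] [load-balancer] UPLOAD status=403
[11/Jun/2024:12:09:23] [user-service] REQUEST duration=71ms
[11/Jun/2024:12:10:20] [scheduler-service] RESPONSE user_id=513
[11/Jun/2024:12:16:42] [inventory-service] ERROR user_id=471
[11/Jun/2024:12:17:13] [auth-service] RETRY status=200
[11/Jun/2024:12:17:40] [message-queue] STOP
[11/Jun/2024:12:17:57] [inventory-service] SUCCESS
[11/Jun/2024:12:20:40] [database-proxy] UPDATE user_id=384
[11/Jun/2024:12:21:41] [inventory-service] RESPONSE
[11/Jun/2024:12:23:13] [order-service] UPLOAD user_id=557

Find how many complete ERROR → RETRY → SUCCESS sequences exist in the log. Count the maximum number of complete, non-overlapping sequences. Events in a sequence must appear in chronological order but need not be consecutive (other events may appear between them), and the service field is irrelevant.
3

To count sequences:

1. Look for pattern: ERROR → RETRY → SUCCESS
2. Greedily scan the log in chronological order, matching each sequence element in turn (ignoring service)
3. Each time the full pattern completes, increment the count and restart matching from the next event
4. Complete non-overlapping sequences found: 3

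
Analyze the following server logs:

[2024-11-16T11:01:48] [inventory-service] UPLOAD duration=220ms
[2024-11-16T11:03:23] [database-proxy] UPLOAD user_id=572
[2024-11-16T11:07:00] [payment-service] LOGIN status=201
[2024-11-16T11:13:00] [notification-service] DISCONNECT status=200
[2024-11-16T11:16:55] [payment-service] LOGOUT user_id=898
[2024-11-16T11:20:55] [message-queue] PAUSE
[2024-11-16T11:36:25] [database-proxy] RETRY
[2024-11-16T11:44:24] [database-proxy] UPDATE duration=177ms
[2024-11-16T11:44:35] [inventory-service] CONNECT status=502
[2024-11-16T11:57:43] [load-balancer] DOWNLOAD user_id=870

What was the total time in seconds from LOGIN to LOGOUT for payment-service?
595

To calculate state duration:

1. Find LOGIN event for payment-service: 2024-11-16T11:07:00
2. Find LOGOUT event for payment-service: 2024-11-16T11:16:55
3. Calculate duration: 2024-11-16T11:16:55 - 2024-11-16T11:07:00 = 595 seconds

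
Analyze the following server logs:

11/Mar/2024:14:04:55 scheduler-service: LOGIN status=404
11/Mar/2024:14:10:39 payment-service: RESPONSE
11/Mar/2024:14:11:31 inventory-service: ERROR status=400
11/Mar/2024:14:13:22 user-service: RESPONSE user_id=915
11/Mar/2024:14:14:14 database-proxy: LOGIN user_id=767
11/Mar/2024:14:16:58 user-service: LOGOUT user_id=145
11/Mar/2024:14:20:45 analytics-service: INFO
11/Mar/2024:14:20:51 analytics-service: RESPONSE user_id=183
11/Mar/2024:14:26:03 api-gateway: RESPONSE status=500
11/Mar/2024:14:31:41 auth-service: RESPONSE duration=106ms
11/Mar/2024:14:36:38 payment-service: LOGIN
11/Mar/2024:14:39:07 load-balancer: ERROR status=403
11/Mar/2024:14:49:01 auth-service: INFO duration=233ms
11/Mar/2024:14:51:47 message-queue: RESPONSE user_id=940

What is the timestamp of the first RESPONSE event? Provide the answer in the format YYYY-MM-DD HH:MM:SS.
2024-03-11 14:10:39

To find the first event:

1. Filter for all RESPONSE events
2. Sort by timestamp
3. Select the first one
4. Timestamp: 2024-03-11 14:10:39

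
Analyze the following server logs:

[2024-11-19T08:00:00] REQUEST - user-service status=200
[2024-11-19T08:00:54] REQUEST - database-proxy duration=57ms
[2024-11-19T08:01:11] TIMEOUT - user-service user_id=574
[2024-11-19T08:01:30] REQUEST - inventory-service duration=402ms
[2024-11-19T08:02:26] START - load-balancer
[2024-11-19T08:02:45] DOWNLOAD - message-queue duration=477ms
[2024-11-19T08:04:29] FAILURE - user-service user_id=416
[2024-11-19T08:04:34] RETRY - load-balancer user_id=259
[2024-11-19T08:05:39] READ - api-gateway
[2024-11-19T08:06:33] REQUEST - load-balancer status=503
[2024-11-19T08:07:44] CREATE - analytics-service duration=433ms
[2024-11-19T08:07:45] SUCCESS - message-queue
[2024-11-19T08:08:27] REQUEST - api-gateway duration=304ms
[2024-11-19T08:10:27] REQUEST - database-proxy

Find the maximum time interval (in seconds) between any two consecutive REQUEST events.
303

To find the longest gap:

1. Extract all REQUEST events in chronological order
2. Calculate time differences between consecutive events
3. Find the maximum difference
4. Longest gap: 303 seconds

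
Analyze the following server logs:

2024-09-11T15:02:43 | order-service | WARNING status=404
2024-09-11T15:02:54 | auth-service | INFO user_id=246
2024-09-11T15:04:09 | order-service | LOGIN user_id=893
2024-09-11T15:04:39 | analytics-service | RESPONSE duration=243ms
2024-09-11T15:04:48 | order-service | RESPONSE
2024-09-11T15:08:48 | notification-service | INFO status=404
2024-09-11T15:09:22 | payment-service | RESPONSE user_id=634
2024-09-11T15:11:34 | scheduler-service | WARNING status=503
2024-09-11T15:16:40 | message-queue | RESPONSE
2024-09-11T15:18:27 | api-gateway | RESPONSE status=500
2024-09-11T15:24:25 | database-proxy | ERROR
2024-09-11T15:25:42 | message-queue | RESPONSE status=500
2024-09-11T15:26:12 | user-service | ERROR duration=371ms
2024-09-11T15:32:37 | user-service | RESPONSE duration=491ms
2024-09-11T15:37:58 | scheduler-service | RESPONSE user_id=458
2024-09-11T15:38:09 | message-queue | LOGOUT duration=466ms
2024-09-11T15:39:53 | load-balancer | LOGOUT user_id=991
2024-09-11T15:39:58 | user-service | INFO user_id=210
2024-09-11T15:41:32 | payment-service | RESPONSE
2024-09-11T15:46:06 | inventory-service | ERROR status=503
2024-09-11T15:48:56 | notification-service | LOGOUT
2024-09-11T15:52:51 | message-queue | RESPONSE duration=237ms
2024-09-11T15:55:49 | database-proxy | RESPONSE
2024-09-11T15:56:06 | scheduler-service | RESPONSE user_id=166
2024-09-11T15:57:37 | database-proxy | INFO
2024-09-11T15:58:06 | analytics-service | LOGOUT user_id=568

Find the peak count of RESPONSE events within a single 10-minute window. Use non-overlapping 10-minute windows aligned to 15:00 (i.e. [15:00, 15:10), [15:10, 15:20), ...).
3

To find the burst window:

1. Divide the log period into non-overlapping 10-minute windows starting at 15:00
2. Count RESPONSE events in each window
3. Find the window with maximum count
4. Maximum events in a window: 3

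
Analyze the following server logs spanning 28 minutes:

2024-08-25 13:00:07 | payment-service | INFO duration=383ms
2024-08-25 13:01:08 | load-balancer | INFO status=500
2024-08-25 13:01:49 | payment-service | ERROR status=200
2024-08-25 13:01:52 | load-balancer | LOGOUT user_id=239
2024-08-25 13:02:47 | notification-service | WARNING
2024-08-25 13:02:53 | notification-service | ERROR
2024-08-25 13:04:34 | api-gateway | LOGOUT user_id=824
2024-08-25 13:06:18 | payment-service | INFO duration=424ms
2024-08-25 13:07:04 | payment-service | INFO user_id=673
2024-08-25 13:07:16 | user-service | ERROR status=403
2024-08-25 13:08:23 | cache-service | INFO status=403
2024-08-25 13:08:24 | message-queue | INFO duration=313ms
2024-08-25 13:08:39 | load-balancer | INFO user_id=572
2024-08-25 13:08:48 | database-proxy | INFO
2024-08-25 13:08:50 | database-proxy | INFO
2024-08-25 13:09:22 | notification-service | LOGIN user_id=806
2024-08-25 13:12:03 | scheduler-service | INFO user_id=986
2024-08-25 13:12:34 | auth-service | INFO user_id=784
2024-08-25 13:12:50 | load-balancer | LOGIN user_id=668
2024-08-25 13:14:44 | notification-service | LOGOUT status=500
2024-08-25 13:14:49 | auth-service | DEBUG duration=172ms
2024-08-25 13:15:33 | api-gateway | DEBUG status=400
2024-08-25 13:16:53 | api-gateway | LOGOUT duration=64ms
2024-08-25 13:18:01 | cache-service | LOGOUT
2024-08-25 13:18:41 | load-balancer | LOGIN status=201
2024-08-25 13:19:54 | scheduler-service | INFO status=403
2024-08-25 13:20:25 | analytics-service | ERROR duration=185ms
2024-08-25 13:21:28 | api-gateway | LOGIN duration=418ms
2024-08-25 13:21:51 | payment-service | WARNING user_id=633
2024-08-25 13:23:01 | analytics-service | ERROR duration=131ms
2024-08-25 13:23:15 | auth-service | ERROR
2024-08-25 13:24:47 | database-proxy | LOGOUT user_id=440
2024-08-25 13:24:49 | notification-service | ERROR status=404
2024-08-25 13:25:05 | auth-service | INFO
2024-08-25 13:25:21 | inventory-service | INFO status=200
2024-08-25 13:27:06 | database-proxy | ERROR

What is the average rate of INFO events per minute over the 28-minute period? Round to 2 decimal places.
0.5

To calculate the rate:

1. Count total INFO events: 14
2. Total time period: 28 minutes
3. Rate = 14 / 28 = 0.5 events per minute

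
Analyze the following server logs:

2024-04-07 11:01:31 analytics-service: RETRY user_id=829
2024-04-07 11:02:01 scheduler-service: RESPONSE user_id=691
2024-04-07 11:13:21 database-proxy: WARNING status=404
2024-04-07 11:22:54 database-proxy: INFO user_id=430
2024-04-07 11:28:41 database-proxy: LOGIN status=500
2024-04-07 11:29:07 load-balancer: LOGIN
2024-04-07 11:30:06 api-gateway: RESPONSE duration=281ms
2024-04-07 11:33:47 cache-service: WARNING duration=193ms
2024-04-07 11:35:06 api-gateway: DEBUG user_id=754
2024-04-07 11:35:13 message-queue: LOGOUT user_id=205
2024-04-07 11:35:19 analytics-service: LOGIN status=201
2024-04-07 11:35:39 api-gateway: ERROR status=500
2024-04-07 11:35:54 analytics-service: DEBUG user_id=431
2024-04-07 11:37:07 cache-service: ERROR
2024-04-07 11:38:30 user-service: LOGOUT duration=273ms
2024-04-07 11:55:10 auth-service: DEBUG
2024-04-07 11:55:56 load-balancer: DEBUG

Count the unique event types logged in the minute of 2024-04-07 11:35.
4

To count unique event types:

1. Filter events in the minute starting at 2024-04-07 11:35
2. Extract event types from matching entries
3. Count unique types: 4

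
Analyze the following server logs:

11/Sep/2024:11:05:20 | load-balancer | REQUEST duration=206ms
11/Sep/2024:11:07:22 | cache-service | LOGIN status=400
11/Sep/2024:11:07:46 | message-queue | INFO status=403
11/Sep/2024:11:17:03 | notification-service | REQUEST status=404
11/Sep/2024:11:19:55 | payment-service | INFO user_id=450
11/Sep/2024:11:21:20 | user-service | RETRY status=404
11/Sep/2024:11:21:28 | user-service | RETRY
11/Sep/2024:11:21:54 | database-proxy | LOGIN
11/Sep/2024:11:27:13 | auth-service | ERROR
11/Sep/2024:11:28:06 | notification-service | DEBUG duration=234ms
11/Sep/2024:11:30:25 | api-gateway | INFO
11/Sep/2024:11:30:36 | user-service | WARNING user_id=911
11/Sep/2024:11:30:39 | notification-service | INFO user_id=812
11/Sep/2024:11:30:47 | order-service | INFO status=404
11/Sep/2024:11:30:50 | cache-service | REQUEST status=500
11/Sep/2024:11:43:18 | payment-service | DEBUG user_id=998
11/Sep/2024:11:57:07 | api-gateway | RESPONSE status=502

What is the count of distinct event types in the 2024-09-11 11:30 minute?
3

To count unique event types:

1. Filter events in the minute starting at 2024-09-11 11:30
2. Extract event types from matching entries
3. Count unique types: 3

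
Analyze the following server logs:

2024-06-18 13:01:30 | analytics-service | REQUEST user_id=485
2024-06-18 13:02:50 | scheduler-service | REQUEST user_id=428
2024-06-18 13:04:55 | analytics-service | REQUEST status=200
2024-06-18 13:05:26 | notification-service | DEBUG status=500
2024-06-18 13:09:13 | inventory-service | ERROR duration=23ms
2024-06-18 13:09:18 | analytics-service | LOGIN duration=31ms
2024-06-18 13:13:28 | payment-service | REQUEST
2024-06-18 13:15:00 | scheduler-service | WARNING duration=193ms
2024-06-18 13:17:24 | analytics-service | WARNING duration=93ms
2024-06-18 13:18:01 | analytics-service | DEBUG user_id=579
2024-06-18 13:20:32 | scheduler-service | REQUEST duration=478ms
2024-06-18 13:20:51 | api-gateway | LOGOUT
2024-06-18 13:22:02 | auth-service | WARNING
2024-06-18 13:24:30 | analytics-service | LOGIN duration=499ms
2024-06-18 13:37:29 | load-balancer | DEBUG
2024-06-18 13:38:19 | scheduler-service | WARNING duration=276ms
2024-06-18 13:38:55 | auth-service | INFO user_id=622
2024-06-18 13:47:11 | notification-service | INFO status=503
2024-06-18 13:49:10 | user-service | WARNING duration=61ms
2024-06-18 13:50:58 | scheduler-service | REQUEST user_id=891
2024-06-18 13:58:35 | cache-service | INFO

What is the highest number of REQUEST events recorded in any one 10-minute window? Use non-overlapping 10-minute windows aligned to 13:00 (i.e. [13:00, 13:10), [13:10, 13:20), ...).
3

To find the burst window:

1. Divide the log period into non-overlapping 10-minute windows starting at 13:00
2. Count REQUEST events in each window
3. Find the window with maximum count
4. Maximum events in a window: 3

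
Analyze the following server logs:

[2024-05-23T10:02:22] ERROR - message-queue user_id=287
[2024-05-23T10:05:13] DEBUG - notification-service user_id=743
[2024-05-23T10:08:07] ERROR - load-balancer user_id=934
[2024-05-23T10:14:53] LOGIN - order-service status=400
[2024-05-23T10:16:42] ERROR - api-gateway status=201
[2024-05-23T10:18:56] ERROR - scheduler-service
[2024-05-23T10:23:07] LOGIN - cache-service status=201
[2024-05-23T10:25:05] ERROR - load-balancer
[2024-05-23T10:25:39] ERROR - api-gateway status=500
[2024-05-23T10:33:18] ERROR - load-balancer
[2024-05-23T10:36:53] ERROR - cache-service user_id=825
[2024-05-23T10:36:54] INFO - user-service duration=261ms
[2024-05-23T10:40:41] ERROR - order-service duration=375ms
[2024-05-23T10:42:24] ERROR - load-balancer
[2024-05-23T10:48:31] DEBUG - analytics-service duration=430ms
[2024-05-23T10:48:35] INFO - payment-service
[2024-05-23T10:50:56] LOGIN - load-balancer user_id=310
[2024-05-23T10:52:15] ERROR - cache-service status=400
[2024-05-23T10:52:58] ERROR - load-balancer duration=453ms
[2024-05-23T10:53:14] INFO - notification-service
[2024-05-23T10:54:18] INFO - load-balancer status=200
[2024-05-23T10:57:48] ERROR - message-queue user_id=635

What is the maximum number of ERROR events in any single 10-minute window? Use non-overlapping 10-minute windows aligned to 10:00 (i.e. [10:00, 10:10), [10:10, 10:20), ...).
3

To find the burst window:

1. Divide the log period into non-overlapping 10-minute windows starting at 10:00
2. Count ERROR events in each window
3. Find the window with maximum count
4. Maximum events in a window: 3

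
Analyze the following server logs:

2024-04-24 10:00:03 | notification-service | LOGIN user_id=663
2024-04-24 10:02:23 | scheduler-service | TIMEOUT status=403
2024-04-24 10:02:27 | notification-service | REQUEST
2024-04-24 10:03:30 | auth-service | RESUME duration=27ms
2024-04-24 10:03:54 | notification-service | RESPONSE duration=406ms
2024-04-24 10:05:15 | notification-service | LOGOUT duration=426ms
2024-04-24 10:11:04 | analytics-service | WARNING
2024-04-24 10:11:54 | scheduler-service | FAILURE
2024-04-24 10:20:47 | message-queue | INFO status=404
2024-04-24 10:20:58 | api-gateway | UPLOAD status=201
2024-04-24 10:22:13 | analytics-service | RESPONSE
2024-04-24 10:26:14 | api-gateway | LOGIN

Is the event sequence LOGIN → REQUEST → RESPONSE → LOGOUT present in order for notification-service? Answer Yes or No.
Yes

To verify sequence order:

1. Find all events in sequence LOGIN → REQUEST → RESPONSE → LOGOUT for notification-service
2. Extract their timestamps
3. Check if timestamps are in ascending order
4. Result: Yes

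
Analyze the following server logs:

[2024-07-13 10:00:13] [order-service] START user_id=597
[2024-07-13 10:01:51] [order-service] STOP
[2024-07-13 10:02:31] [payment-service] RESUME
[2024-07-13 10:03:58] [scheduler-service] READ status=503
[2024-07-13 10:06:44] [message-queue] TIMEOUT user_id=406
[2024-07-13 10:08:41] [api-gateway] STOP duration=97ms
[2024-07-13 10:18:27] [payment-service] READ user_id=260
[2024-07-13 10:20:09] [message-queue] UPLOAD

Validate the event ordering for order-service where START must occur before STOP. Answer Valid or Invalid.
Valid

To validate ordering:

1. Required order: START → STOP
2. Rule: START must occur before STOP
3. Check actual order of events for order-service
4. Result: Valid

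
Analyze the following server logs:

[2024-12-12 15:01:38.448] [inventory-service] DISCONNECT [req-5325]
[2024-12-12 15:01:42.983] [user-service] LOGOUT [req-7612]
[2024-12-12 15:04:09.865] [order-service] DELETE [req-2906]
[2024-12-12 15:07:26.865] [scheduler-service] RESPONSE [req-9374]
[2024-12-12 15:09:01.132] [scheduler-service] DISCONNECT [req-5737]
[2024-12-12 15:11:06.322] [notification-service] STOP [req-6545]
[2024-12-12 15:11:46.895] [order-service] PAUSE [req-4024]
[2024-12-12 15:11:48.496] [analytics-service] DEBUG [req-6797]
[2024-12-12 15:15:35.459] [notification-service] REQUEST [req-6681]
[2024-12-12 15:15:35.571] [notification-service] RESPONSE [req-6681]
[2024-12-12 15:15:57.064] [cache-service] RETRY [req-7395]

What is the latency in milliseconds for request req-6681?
112

To calculate latency:

1. Find REQUEST with id req-6681: 2024-12-12 15:15:35.459
2. Find RESPONSE with id req-6681: 2024-12-12 15:15:35.571
3. Latency: 2024-12-12 15:15:35.571 - 2024-12-12 15:15:35.459 = 112ms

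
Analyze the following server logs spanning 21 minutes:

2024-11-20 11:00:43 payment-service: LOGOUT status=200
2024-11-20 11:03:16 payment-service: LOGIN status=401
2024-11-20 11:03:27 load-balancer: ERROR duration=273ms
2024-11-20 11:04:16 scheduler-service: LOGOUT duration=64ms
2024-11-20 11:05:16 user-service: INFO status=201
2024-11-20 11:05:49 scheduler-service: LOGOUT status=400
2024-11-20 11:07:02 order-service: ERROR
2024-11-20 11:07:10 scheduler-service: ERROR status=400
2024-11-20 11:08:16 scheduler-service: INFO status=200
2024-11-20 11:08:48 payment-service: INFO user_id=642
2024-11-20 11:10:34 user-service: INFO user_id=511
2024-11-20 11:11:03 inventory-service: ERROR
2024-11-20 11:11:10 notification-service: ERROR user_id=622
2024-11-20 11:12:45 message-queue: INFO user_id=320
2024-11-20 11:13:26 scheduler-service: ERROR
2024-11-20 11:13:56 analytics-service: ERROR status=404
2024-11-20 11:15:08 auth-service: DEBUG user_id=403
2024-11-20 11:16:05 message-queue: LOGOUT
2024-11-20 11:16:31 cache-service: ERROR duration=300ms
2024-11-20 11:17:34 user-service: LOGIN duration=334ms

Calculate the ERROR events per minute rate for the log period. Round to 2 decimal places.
0.38

To calculate the rate:

1. Count total ERROR events: 8
2. Total time period: 21 minutes
3. Rate = 8 / 21 = 0.38 events per minute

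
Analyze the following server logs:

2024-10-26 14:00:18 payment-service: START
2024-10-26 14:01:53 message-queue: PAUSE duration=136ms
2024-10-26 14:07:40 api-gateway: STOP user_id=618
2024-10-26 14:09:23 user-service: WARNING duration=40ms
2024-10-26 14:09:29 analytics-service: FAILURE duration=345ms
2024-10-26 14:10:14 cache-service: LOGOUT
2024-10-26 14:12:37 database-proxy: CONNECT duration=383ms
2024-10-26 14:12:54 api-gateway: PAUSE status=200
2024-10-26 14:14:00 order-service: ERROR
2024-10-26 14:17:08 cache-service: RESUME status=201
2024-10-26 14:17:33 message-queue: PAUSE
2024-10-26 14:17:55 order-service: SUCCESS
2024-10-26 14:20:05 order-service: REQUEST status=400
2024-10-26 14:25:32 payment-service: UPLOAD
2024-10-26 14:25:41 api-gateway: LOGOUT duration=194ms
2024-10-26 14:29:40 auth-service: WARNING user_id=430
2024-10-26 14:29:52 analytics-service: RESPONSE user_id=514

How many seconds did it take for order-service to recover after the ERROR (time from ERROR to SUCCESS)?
235

To calculate recovery time:

1. Find ERROR event for order-service: 2024-10-26 14:14:00
2. Find next SUCCESS event for order-service: 2024-10-26 14:17:55
3. Recovery time: 2024-10-26 14:17:55 - 2024-10-26 14:14:00 = 235 seconds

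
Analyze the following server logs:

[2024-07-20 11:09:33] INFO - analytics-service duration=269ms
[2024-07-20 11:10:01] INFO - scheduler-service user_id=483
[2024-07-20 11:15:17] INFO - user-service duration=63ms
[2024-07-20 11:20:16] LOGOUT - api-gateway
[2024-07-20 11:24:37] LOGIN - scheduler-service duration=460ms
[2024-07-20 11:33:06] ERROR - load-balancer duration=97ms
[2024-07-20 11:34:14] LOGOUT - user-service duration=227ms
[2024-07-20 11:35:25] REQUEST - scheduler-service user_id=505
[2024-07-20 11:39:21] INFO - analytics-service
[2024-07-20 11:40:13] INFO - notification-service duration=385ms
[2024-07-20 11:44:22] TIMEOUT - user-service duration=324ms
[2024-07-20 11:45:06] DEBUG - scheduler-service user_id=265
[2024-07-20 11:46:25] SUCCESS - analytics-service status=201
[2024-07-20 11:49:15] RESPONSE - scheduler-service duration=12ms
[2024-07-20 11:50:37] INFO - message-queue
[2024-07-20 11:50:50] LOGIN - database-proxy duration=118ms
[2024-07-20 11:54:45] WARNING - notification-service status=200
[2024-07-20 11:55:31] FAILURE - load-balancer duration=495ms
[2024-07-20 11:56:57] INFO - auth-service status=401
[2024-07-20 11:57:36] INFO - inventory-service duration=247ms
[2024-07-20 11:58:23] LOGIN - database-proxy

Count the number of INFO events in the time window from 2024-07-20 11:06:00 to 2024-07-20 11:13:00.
2

To count events in the time window:

1. Window boundaries: 2024-07-20 11:06:00 to 2024-07-20 11:13:00
2. Filter for INFO events within this window
3. Count matching events: 2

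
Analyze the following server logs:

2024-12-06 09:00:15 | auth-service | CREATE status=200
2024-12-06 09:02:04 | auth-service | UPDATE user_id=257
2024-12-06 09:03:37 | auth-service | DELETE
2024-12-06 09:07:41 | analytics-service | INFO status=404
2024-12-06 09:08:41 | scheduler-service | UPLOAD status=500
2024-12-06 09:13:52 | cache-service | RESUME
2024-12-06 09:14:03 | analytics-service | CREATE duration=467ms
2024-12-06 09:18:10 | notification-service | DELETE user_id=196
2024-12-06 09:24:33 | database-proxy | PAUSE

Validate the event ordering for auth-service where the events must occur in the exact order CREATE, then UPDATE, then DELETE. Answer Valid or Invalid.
Valid

To validate ordering:

1. Required order: CREATE → UPDATE → DELETE
2. Rule: the events must occur in the exact order CREATE, then UPDATE, then DELETE
3. Check actual order of events for auth-service
4. Result: Valid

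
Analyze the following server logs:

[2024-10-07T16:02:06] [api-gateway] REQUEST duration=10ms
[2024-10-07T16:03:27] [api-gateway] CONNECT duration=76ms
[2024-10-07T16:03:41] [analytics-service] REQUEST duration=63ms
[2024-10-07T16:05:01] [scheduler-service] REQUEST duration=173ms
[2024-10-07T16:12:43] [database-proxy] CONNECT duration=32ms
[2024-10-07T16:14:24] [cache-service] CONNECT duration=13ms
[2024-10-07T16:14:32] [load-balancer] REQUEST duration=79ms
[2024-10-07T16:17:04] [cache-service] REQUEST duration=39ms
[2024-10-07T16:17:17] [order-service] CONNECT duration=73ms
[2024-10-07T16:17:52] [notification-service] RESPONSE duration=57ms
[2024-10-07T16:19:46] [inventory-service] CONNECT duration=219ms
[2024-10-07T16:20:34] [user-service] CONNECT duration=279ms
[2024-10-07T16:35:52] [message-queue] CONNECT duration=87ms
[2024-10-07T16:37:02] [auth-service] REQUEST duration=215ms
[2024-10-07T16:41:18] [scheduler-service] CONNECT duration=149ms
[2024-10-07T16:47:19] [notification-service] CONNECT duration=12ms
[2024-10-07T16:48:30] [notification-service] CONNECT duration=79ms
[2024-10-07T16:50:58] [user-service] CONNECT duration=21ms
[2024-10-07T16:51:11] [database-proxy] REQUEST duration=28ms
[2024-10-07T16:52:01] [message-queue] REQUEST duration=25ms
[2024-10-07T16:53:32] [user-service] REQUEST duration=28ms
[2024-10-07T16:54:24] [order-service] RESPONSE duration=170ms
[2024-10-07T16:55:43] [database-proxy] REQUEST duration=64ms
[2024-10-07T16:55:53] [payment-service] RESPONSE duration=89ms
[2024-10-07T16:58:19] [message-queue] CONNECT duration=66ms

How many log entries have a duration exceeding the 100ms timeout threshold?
6

To count timeouts:

1. Threshold: 100ms
2. Extract duration from each log entry
3. Count entries where duration > 100
4. Timeout count: 6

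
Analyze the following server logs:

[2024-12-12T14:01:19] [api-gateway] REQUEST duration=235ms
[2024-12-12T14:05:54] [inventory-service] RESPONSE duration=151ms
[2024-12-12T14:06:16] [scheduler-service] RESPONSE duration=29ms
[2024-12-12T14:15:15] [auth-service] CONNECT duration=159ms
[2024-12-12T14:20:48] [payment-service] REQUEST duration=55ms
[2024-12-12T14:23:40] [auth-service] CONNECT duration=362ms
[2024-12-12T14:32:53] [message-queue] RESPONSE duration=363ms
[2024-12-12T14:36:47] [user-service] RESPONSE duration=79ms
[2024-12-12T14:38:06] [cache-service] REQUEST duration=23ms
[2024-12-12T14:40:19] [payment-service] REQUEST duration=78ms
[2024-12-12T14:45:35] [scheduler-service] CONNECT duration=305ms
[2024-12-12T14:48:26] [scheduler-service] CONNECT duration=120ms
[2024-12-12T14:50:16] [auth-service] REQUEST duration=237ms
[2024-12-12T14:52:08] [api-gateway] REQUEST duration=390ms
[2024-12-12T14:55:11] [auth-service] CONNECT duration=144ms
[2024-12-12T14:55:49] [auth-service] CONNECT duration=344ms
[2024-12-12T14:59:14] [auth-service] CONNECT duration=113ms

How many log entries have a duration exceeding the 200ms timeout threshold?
7

To count timeouts:

1. Threshold: 200ms
2. Extract duration from each log entry
3. Count entries where duration > 200
4. Timeout count: 7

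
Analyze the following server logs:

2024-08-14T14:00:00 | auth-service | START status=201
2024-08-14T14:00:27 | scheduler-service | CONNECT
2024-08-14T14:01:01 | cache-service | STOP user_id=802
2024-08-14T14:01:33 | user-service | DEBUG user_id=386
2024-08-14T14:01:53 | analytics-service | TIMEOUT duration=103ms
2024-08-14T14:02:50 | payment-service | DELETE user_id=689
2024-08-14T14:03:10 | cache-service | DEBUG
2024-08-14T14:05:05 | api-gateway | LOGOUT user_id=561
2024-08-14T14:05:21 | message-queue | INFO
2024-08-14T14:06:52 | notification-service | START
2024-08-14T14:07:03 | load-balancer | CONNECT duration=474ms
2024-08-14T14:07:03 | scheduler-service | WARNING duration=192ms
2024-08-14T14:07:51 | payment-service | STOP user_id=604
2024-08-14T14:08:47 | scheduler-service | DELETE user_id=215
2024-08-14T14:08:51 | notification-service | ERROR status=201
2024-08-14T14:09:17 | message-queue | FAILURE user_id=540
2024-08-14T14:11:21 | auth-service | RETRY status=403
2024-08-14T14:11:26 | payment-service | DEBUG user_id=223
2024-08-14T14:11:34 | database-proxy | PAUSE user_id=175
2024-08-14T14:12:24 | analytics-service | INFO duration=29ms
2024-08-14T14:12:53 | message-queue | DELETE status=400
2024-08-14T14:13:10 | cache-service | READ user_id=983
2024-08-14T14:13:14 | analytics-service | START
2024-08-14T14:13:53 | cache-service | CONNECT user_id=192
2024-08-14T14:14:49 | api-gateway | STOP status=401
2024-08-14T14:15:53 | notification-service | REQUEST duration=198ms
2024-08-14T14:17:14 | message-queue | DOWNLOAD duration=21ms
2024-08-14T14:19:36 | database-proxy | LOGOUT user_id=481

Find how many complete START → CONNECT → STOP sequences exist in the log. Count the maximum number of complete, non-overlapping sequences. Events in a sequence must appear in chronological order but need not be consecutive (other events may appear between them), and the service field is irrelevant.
3

To count sequences:

1. Look for pattern: START → CONNECT → STOP
2. Greedily scan the log in chronological order, matching each sequence element in turn (ignoring service)
3. Each time the full pattern completes, increment the count and restart matching from the next event
4. Complete non-overlapping sequences found: 3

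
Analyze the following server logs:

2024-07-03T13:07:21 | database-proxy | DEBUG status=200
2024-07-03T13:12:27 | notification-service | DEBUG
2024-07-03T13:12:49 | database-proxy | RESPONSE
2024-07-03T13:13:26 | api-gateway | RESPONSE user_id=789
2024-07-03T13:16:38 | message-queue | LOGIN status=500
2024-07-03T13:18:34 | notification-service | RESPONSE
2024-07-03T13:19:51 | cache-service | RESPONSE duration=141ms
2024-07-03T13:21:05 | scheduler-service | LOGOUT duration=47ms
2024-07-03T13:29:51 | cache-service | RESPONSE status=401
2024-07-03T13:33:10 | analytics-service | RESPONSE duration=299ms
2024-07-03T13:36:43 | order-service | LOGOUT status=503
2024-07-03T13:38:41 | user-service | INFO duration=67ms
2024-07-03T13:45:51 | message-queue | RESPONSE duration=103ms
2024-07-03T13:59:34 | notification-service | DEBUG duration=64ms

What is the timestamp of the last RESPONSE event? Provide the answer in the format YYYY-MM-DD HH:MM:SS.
2024-07-03 13:45:51

To find the last event:

1. Filter for all RESPONSE events
2. Sort by timestamp
3. Select the last one
4. Timestamp: 2024-07-03 13:45:51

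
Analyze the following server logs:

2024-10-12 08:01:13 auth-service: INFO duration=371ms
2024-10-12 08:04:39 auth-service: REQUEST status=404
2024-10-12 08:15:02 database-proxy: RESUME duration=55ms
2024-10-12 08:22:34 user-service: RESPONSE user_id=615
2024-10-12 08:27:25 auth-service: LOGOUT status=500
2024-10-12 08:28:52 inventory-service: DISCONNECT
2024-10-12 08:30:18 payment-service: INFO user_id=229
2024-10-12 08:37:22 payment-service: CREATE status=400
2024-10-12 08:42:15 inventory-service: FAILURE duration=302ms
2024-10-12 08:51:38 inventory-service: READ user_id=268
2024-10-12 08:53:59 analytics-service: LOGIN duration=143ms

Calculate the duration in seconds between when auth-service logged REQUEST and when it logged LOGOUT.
1366

To find the time between events:

1. Locate the first REQUEST event for auth-service: 2024-10-12 08:04:39
2. Locate the first LOGOUT event for auth-service: 2024-10-12 08:27:25
3. Calculate the difference: 2024-10-12 08:27:25 - 2024-10-12 08:04:39 = 1366 seconds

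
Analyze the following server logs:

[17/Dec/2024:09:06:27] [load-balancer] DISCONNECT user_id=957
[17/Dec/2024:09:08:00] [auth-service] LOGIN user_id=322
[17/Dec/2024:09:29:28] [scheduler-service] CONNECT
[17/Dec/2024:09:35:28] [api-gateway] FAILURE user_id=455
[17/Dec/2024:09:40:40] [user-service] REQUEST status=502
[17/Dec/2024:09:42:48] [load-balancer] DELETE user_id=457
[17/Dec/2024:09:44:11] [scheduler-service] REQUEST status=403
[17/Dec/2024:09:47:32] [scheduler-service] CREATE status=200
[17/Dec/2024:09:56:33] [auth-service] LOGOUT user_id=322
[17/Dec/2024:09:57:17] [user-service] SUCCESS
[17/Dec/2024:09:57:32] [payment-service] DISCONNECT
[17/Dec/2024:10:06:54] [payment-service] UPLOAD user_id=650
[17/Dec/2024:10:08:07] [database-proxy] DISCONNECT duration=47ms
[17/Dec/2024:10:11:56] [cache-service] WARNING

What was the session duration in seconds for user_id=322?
2913

To calculate session duration:

1. Find LOGIN event for user_id=322: 17/Dec/2024:09:08:00
2. Find LOGOUT event for user_id=322: 17/Dec/2024:09:56:33
3. Session duration: 17/Dec/2024:09:56:33 - 17/Dec/2024:09:08:00 = 2913 seconds (48 minutes)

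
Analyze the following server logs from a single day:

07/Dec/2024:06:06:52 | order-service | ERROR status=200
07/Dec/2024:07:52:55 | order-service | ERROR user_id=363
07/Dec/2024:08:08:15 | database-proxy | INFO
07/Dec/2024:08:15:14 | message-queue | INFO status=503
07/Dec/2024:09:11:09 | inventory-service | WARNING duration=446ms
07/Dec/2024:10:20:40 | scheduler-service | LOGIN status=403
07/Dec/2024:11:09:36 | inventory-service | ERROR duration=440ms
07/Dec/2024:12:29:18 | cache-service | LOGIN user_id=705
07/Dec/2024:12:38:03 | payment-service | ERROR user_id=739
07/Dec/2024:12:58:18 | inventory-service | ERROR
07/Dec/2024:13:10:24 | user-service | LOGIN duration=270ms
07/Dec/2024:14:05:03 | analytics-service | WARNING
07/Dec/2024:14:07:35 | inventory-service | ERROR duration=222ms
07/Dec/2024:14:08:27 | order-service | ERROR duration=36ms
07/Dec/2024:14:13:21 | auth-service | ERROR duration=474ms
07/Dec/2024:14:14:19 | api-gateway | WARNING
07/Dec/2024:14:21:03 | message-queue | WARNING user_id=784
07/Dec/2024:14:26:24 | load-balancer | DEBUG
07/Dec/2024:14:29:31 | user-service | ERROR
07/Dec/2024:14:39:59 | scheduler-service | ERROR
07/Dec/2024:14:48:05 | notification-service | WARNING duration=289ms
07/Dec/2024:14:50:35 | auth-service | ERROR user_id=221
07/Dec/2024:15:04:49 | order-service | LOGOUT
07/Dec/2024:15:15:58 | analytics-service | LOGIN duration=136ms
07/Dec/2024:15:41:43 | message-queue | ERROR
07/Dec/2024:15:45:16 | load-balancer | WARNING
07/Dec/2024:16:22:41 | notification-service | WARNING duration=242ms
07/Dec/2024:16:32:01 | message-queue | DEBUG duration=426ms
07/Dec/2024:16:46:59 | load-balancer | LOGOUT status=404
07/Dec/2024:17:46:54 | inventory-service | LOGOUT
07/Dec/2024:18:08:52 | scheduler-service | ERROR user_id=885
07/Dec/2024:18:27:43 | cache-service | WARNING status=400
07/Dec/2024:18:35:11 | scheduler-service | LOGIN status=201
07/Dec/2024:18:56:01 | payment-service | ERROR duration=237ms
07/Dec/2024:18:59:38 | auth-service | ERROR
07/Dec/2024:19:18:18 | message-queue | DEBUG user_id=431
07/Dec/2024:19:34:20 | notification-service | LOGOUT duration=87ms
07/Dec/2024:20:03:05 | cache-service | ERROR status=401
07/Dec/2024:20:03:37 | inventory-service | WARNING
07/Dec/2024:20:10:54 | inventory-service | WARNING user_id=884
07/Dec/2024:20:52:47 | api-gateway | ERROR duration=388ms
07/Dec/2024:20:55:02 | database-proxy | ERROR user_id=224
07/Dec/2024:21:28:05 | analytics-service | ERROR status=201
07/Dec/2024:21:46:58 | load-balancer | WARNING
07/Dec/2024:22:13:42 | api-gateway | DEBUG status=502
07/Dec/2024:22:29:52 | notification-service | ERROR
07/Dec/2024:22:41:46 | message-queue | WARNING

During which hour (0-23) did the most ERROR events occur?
14

To find the peak hour:

1. Group all ERROR events by hour
2. Count events in each hour
3. Find hour with maximum count
4. Peak hour: 14 (with 6 events)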